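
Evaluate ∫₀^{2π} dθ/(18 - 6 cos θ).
Call the integral J. The integrand is 2π-periodic and we integrate over a full period, so shifting θ does not change the value (θ → θ + π flips the sign of the trig term). Hence
  J = ∫₀^{2π} dθ/(18 + 6 cos θ).
Put z = e^{iθ}: then cos θ = (z + 1/z)/2, dθ = dz/(iz), and z runs once counterclockwise around |z| = 1:
  J = ∮_{|z|=1} 1/(18 + 6*(z + 1/z)/2) · dz/(iz) = (2/i) ∮_{|z|=1} dz/(6*z^2 + 36*z + 6).
The roots of 6*z^2 + 36*z + 6 are z = (-18 ± sqrt(18^2 - 6^2))/6, with sqrt(288) = 12*sqrt(2); their product is 1, so only z₊ = -3 + 2*sqrt(2) lies inside the unit circle (z₋ = -3 - 2*sqrt(2) lies outside).
z₊ is a simple zero of q(z) = 6*z^2 + 36*z + 6, so Res(1/q, z₊) = 1/q'(z₊) with q'(z) = 12*z + 36; and q'(z₊) = 6*(z₊ - z₋) = 24*sqrt(2).
Therefore J = (2/i) · 2πi · 1/(24*sqrt(2)) = 2*pi/(12*sqrt(2)) = sqrt(2)*pi/12

Final answer: sqrt(2)*pi/12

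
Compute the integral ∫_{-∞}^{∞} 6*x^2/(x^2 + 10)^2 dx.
Let f(z) = 6*z^2/(z^2 + 10)^2. The denominator has no real zeros and deg Q - deg P = 2 ≥ 2, so the integral of f over the upper semicircle |z| = R tends to 0 as R → ∞. Closing the contour in the upper half-plane,
  ∫_{-∞}^{∞} f(x) dx = 2πi · Σ Res(f, z_k)  over the poles with Im z_k > 0.

Zeros of the denominator: z^2 + 10 = 0 gives z = ±sqrt(10)*I.
Upper half-plane: z = sqrt(10)*I (a pole of order 2).

Write f(z) = g(z)/(z - sqrt(10)*I)^2 with g(z) = 6*z^2/(z + sqrt(10)*I)^2. For a double pole, Res(f, z₀) = g'(z₀):
  g'(z) = 12*sqrt(10)*I*z/(z + sqrt(10)*I)^3
  Res(f, sqrt(10)*I) = g'(sqrt(10)*I) = -3*sqrt(10)*I/20

∫_{-∞}^{∞} f(x) dx = 2πi · (-3*sqrt(10)*I/20) = 3*sqrt(10)*pi/10

Final answer: 3*sqrt(10)*pi/10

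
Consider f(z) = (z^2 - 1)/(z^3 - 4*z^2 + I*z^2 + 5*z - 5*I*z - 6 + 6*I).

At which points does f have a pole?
The singularities of f are the zeros of the denominator. Factoring,
  z^3 - 4*z^2 + I*z^2 + 5*z - 5*I*z - 6 + 6*I = (z - 3)*(z + 2*I)*(z - 1 - I)
so the candidates are z = 3, z = -2*I, z = 1 + I.

Check the numerator P(z) = z^2 - 1 at each one:
  P(3) = 8 ≠ 0, so z = 3 is a (simple) pole.
  P(-2*I) = -5 ≠ 0, so z = -2*I is a (simple) pole.
  P(1 + I) = -1 + 2*I ≠ 0, so z = 1 + I is a (simple) pole.

Poles of f: {-2*I, 1 + I, 3}

Final answer: {-2*I, 1 + I, 3}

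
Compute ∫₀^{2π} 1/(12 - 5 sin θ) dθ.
Call the integral J. The integrand is 2π-periodic and we integrate over a full period, so shifting θ does not change the value (θ → θ + π/2 turns sin θ into cos θ; θ → θ + π flips the sign of the trig term). Hence
  J = ∫₀^{2π} dθ/(12 + 5 cos θ).
Put z = e^{iθ}: then cos θ = (z + 1/z)/2, dθ = dz/(iz), and z runs once counterclockwise around |z| = 1:
  J = ∮_{|z|=1} 1/(12 + 5*(z + 1/z)/2) · dz/(iz) = (2/i) ∮_{|z|=1} dz/(5*z^2 + 24*z + 5).
The roots of 5*z^2 + 24*z + 5 are z = (-12 ± sqrt(12^2 - 5^2))/5, with sqrt(119) = sqrt(119); their product is 1, so only z₊ = -12/5 + sqrt(119)/5 lies inside the unit circle (z₋ = -12/5 - sqrt(119)/5 lies outside).
z₊ is a simple zero of q(z) = 5*z^2 + 24*z + 5, so Res(1/q, z₊) = 1/q'(z₊) with q'(z) = 10*z + 24; and q'(z₊) = 5*(z₊ - z₋) = 2*sqrt(119).
Therefore J = (2/i) · 2πi · 1/(2*sqrt(119)) = 2*pi/(sqrt(119)) = 2*sqrt(119)*pi/119

Final answer: 2*sqrt(119)*pi/119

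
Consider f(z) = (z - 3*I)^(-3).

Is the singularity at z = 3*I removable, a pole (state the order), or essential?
Write f(z) = g(z)/(z - 3*I)^3 with g(z) = 1.
g is entire and g(3*I) = 1 ≠ 0, so no factor of (z - 3*I) cancels: the Laurent expansion of f about z = 3*I starts at the power -3, i.e. lim_{z→z₀} (z - z₀)^3 f(z) = 1 is finite and nonzero.
So z = 3*I is a pole of order 3.

Final answer: pole of order 3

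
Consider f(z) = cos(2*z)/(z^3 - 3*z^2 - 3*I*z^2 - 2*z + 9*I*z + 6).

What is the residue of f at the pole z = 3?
(7/130 + 9*I/130)*cos(6)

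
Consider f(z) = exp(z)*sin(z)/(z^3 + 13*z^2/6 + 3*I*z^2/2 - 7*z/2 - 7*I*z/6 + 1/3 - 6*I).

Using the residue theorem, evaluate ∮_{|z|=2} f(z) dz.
By the residue theorem, ∮_C f(z) dz = 2πi · (sum of the residues of f at the poles inside |z| = 2).

The denominator factors as (z - 3/2 - I/2)*(z + 2/3 + I)*(z + 3 + I), so the singularities of f are simple poles at z = 3/2 + I/2, z = -2/3 - I, z = -3 - I.
  |3/2 + I/2|² = 5/2 < 4 = 2², so this pole is inside the contour.
  |-2/3 - I|² = 13/9 < 4 = 2², so this pole is inside the contour.
  |-3 - I|² = 10 > 4 = 2², so this pole is outside the contour.

With P(z) = exp(z)*sin(z) and Q(z) = z^3 + 13*z^2/6 + 3*I*z^2/2 - 7*z/2 - 7*I*z/6 + 1/3 - 6*I, each pole is simple, so Res(f, z₀) = P(z₀)/Q'(z₀) with Q'(z) = 3*z^2 + 13*z/3 + 3*I*z - 7/2 - 7*I/6.
  Res(f, 3/2 + I/2) = P(3/2 + I/2)/Q'(3/2 + I/2) = (exp(3/2 + I/2)*sin(3/2 + I/2))/(15/2 + 10*I) = (6/125 - 8*I/125)*exp(3/2 + I/2)*sin(3/2 + I/2)
  Res(f, -2/3 - I) = P(-2/3 - I)/Q'(-2/3 - I) = (-exp(-2/3 - I)*sin(2/3 + I))/(-91/18 - 7*I/2) = (117/875 - 81*I/875)*exp(-2/3 - I)*sin(2/3 + I)

Sum of residues inside C: (6/125 - 8*I/125)*exp(3/2 + I/2)*sin(3/2 + I/2) + (117/875 - 81*I/875)*exp(-2/3 - I)*sin(2/3 + I)
∮_C f(z) dz = 2πi · ((6/125 - 8*I/125)*exp(3/2 + I/2)*sin(3/2 + I/2) + (117/875 - 81*I/875)*exp(-2/3 - I)*sin(2/3 + I)) = pi*(162/875 + 234*I/875)*exp(-2/3 - I)*sin(2/3 + I) + pi*(16/125 + 12*I/125)*exp(3/2 + I/2)*sin(3/2 + I/2)

Final answer: pi*(162/875 + 234*I/875)*exp(-2/3 - I)*sin(2/3 + I) + pi*(16/125 + 12*I/125)*exp(3/2 + I/2)*sin(3/2 + I/2)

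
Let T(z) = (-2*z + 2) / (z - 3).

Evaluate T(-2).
-6/5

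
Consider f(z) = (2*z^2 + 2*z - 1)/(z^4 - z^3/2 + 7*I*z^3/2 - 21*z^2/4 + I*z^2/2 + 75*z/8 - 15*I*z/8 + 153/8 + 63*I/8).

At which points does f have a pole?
The singularities of f are the zeros of the denominator. Factoring,
  z^4 - z^3/2 + 7*I*z^3/2 - 21*z^2/4 + I*z^2/2 + 75*z/8 - 15*I*z/8 + 153/8 + 63*I/8 = (z - 2 + 3*I)*(z + 3/2)*(z - 3/2 - I)*(z + 3/2 + 3*I/2)
so the candidates are z = 2 - 3*I, z = -3/2, z = 3/2 + I, z = -3/2 - 3*I/2.

Check the numerator P(z) = 2*z^2 + 2*z - 1 at each one:
  P(2 - 3*I) = -7 - 30*I ≠ 0, so z = 2 - 3*I is a (simple) pole.
  P(-3/2) = 1/2 ≠ 0, so z = -3/2 is a (simple) pole.
  P(3/2 + I) = 9/2 + 8*I ≠ 0, so z = 3/2 + I is a (simple) pole.
  P(-3/2 - 3*I/2) = -4 + 6*I ≠ 0, so z = -3/2 - 3*I/2 is a (simple) pole.

Poles of f: {-3/2 - 3*I/2, -3/2, 3/2 + I, 2 - 3*I}

Final answer: {-3/2 - 3*I/2, -3/2, 3/2 + I, 2 - 3*I}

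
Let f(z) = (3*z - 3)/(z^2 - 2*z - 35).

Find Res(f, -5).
Write f(z) = P(z)/Q(z) with P(z) = 3*z - 3 and Q(z) = z^2 - 2*z - 35.
The denominator factors as Q(z) = (z + 5)*(z - 7), so z = -5 is a simple zero of Q and P is analytic there; z = -5 is therefore a simple pole and
  Res(f, z₀) = P(z₀)/Q'(z₀).

Q'(z) = 2*z - 2, so Q'(-5) = -12.
P(-5) = -18.

Res(f, -5) = (-18)/(-12) = 3/2

Final answer: 3/2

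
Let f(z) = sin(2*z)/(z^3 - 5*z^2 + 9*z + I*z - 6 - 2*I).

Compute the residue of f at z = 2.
Write f(z) = P(z)/Q(z) with P(z) = sin(2*z) and Q(z) = z^3 - 5*z^2 + 9*z + I*z - 6 - 2*I.
The denominator factors as Q(z) = (z - 2 + I)*(z - 2)*(z - 1 - I), so z = 2 is a simple zero of Q and P is analytic there; z = 2 is therefore a simple pole and
  Res(f, z₀) = P(z₀)/Q'(z₀).

Q'(z) = 3*z^2 - 10*z + 9 + I, so Q'(2) = 1 + I.
P(2) = sin(4).

Res(f, 2) = (sin(4))/(1 + I) = (1/2 - I/2)*sin(4)

Final answer: (1/2 - I/2)*sin(4)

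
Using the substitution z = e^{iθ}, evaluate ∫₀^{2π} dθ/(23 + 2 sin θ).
Call the integral J. The integrand is 2π-periodic and we integrate over a full period, so shifting θ does not change the value (θ → θ + π/2 turns sin θ into cos θ). Hence
  J = ∫₀^{2π} dθ/(23 + 2 cos θ).
Put z = e^{iθ}: then cos θ = (z + 1/z)/2, dθ = dz/(iz), and z runs once counterclockwise around |z| = 1:
  J = ∮_{|z|=1} 1/(23 + 2*(z + 1/z)/2) · dz/(iz) = (2/i) ∮_{|z|=1} dz/(2*z^2 + 46*z + 2).
The roots of 2*z^2 + 46*z + 2 are z = (-23 ± sqrt(23^2 - 2^2))/2, with sqrt(525) = 5*sqrt(21); their product is 1, so only z₊ = -23/2 + 5*sqrt(21)/2 lies inside the unit circle (z₋ = -23/2 - 5*sqrt(21)/2 lies outside).
z₊ is a simple zero of q(z) = 2*z^2 + 46*z + 2, so Res(1/q, z₊) = 1/q'(z₊) with q'(z) = 4*z + 46; and q'(z₊) = 2*(z₊ - z₋) = 10*sqrt(21).
Therefore J = (2/i) · 2πi · 1/(10*sqrt(21)) = 2*pi/(5*sqrt(21)) = 2*sqrt(21)*pi/105

Final answer: 2*sqrt(21)*pi/105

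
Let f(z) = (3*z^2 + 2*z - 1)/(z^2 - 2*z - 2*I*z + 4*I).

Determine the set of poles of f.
{2*I, 2}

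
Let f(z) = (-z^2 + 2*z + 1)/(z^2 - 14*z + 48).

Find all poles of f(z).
The singularities of f are the zeros of the denominator. Factoring,
  z^2 - 14*z + 48 = (z - 6)*(z - 8)
so the candidates are z = 6, z = 8.

Check the numerator P(z) = -z^2 + 2*z + 1 at each one:
  P(6) = -23 ≠ 0, so z = 6 is a (simple) pole.
  P(8) = -47 ≠ 0, so z = 8 is a (simple) pole.

Poles of f: {6, 8}

Final answer: {6, 8}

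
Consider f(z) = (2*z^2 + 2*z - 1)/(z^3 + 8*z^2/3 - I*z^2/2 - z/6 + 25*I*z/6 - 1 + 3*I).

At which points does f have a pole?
The singularities of f are the zeros of the denominator. Factoring,
  z^3 + 8*z^2/3 - I*z^2/2 - z/6 + 25*I*z/6 - 1 + 3*I = (z + 3 - 3*I/2)*(z + 2/3)*(z - 1 + I)
so the candidates are z = -3 + 3*I/2, z = -2/3, z = 1 - I.

Check the numerator P(z) = 2*z^2 + 2*z - 1 at each one:
  P(-3 + 3*I/2) = 13/2 - 15*I ≠ 0, so z = -3 + 3*I/2 is a (simple) pole.
  P(-2/3) = -13/9 ≠ 0, so z = -2/3 is a (simple) pole.
  P(1 - I) = 1 - 6*I ≠ 0, so z = 1 - I is a (simple) pole.

Poles of f: {-3 + 3*I/2, -2/3, 1 - I}

Final answer: {-3 + 3*I/2, -2/3, 1 - I}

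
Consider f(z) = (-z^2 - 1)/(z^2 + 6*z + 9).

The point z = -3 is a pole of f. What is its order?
Factor the denominator:
  z^2 + 6*z + 9 = (z + 3)^2

The numerator P(z) = -z^2 - 1 has P(-3) = -10 ≠ 0, so no factor of (z + 3) cancels.
Near z = -3 we can therefore write f(z) = g(z)/(z + 3)^2 with g analytic at -3 and g(-3) ≠ 0 (g is just the numerator).

Hence z = -3 is a pole of order 2.

Final answer: 2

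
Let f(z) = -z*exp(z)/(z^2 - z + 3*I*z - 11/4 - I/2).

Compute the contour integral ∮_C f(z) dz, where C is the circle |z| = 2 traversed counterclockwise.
By the residue theorem, ∮_C f(z) dz = 2πi · (sum of the residues of f at the poles inside |z| = 2).

The denominator factors as (z - 3/2 + 2*I)*(z + 1/2 + I), so the singularities of f are simple poles at z = 3/2 - 2*I, z = -1/2 - I.
  |3/2 - 2*I|² = 25/4 > 4 = 2², so this pole is outside the contour.
  |-1/2 - I|² = 5/4 < 4 = 2², so this pole is inside the contour.

With P(z) = -z*exp(z) and Q(z) = z^2 - z + 3*I*z - 11/4 - I/2, each pole is simple, so Res(f, z₀) = P(z₀)/Q'(z₀) with Q'(z) = 2*z - 1 + 3*I.
  Res(f, -1/2 - I) = P(-1/2 - I)/Q'(-1/2 - I) = ((1/2 + I)*exp(-1/2 - I))/(-2 + I) = -I*exp(-1/2 - I)/2

∮_C f(z) dz = 2πi · (-I*exp(-1/2 - I)/2) = pi*exp(-1/2 - I)

Final answer: pi*exp(-1/2 - I)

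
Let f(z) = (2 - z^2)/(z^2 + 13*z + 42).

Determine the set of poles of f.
The singularities of f are the zeros of the denominator. Factoring,
  z^2 + 13*z + 42 = (z + 7)*(z + 6)
so the candidates are z = -7, z = -6.

Check the numerator P(z) = 2 - z^2 at each one:
  P(-7) = -47 ≠ 0, so z = -7 is a (simple) pole.
  P(-6) = -34 ≠ 0, so z = -6 is a (simple) pole.

Poles of f: {-7, -6}

Final answer: {-7, -6}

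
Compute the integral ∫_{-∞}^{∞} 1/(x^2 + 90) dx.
Let f(z) = 1/(z^2 + 90). The denominator has no real zeros and deg Q - deg P = 2 ≥ 2, so the integral of f over the upper semicircle |z| = R tends to 0 as R → ∞. Closing the contour in the upper half-plane,
  ∫_{-∞}^{∞} f(x) dx = 2πi · Σ Res(f, z_k)  over the poles with Im z_k > 0.

Zeros of the denominator: z^2 + 90 = 0 gives z = ±3*sqrt(10)*I.
Upper half-plane: z = 3*sqrt(10)*I (simple).

Each pole is a simple zero of Q(z) = z^2 + 90, so Res(f, z₀) = P(z₀)/Q'(z₀) with P(z) = 1, Q'(z) = 2*z:
  Res(f, 3*sqrt(10)*I) = (1)/(6*sqrt(10)*I) = -sqrt(10)*I/60

∫_{-∞}^{∞} f(x) dx = 2πi · (-sqrt(10)*I/60) = sqrt(10)*pi/30

Final answer: sqrt(10)*pi/30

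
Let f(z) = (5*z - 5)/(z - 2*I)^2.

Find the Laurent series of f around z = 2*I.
Put w = z - (2*I), i.e. z = w + 2*I. The denominator is w^2, so it suffices to rewrite the numerator in powers of w.

P(z) = 5*z - 5
P(w + 2*I) = -5 + 10*I + 5*w

Dividing each term by w^2:
  f = (-5 + 10*I)/w^2 + 5/w

Substituting back w = z - 2*I:
  f(z) = (-5 + 10*I)/(z - 2*I)^2 + 5/(z - 2*I)

The series is finite because the numerator is a polynomial; the negative powers form the principal part, and the coefficient of 1/(z - 2*I) gives Res(f, 2*I) = 5.

Final answer: (-5 + 10*I)/(z - 2*I)^2 + 5/(z - 2*I)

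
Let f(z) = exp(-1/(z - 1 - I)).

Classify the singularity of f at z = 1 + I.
Let u = z - 1 - I. Then
  e^(-1/u) = Σ_{k≥0} (-1)^k/(k!·u^k) = 1 - 1/u + 1/(2*u^2) - 1/(6*u^3) + ...
which has infinitely many negative powers of u, so exp(-1/(z - 1 - I)) has an essential singularity at z = 1 + I.
So the singularity is essential.

Final answer: essential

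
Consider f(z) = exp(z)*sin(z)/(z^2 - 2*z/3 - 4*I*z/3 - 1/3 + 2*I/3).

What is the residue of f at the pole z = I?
Write f(z) = P(z)/Q(z) with P(z) = exp(z)*sin(z) and Q(z) = z^2 - 2*z/3 - 4*I*z/3 - 1/3 + 2*I/3.
The denominator factors as Q(z) = (z - 2/3 - I/3)*(z - I), so z = I is a simple zero of Q and P is analytic there; z = I is therefore a simple pole and
  Res(f, z₀) = P(z₀)/Q'(z₀).

Q'(z) = 2*z - 2/3 - 4*I/3, so Q'(I) = -2/3 + 2*I/3.
P(I) = I*exp(I)*sinh(1).

Res(f, I) = (I*exp(I)*sinh(1))/(-2/3 + 2*I/3) = (3/4 - 3*I/4)*exp(I)*sinh(1)

Final answer: (3/4 - 3*I/4)*exp(I)*sinh(1)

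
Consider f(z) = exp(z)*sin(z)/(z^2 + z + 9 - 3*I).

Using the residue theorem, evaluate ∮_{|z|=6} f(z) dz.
pi*(-2/37 + 12*I/37)*exp(3*I)*sinh(3) + pi*(12/37 + 2*I/37)*exp(-1 - 3*I)*sin(1 + 3*I)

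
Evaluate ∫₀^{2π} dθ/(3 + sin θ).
sqrt(2)*pi/2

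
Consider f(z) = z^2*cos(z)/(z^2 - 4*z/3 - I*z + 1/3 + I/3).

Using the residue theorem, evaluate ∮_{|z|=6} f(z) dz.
pi*(-2/13 - 4*I/39)*cos(1/3) + pi*(-24/13 + 36*I/13)*cos(1 + I)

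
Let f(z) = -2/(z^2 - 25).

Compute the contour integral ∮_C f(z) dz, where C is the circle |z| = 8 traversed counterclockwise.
By the residue theorem, ∮_C f(z) dz = 2πi · (sum of the residues of f at the poles inside |z| = 8).

The denominator factors as (z + 5)*(z - 5), so the singularities of f are simple poles at z = -5, z = 5.
  |-5|² = 25 < 64 = 8², so this pole is inside the contour.
  |5|² = 25 < 64 = 8², so this pole is inside the contour.

With P(z) = -2 and Q(z) = z^2 - 25, each pole is simple, so Res(f, z₀) = P(z₀)/Q'(z₀) with Q'(z) = 2*z.
  Res(f, -5) = P(-5)/Q'(-5) = (-2)/(-10) = 1/5
  Res(f, 5) = P(5)/Q'(5) = (-2)/(10) = -1/5

Sum of residues inside C: 0
∮_C f(z) dz = 2πi · (0) = 0

Final answer: 0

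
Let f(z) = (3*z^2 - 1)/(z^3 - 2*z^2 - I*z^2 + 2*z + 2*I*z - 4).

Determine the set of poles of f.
The singularities of f are the zeros of the denominator. Factoring,
  z^3 - 2*z^2 - I*z^2 + 2*z + 2*I*z - 4 = (z - 2*I)*(z - 2)*(z + I)
so the candidates are z = 2*I, z = 2, z = -I.

Check the numerator P(z) = 3*z^2 - 1 at each one:
  P(2*I) = -13 ≠ 0, so z = 2*I is a (simple) pole.
  P(2) = 11 ≠ 0, so z = 2 is a (simple) pole.
  P(-I) = -4 ≠ 0, so z = -I is a (simple) pole.

Poles of f: {-I, 2*I, 2}

Final answer: {-I, 2*I, 2}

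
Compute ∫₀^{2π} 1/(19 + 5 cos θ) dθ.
Let J = ∫₀^{2π} dθ/(19 + 5 cos θ).
Put z = e^{iθ}: then cos θ = (z + 1/z)/2, dθ = dz/(iz), and z runs once counterclockwise around |z| = 1:
  J = ∮_{|z|=1} 1/(19 + 5*(z + 1/z)/2) · dz/(iz) = (2/i) ∮_{|z|=1} dz/(5*z^2 + 38*z + 5).
The roots of 5*z^2 + 38*z + 5 are z = (-19 ± sqrt(19^2 - 5^2))/5, with sqrt(336) = 4*sqrt(21); their product is 1, so only z₊ = -19/5 + 4*sqrt(21)/5 lies inside the unit circle (z₋ = -19/5 - 4*sqrt(21)/5 lies outside).
z₊ is a simple zero of q(z) = 5*z^2 + 38*z + 5, so Res(1/q, z₊) = 1/q'(z₊) with q'(z) = 10*z + 38; and q'(z₊) = 5*(z₊ - z₋) = 8*sqrt(21).
Therefore J = (2/i) · 2πi · 1/(8*sqrt(21)) = 2*pi/(4*sqrt(21)) = sqrt(21)*pi/42

Final answer: sqrt(21)*pi/42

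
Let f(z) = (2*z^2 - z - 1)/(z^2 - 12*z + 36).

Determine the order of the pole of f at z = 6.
2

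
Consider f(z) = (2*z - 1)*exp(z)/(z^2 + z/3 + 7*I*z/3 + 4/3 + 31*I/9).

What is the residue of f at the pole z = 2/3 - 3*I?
Write f(z) = P(z)/Q(z) with P(z) = (2*z - 1)*exp(z) and Q(z) = z^2 + z/3 + 7*I*z/3 + 4/3 + 31*I/9.
The denominator factors as Q(z) = (z - 2/3 + 3*I)*(z + 1 - 2*I/3), so z = 2/3 - 3*I is a simple zero of Q and P is analytic there; z = 2/3 - 3*I is therefore a simple pole and
  Res(f, z₀) = P(z₀)/Q'(z₀).

Q'(z) = 2*z + 1/3 + 7*I/3, so Q'(2/3 - 3*I) = 5/3 - 11*I/3.
P(2/3 - 3*I) = (1/3 - 6*I)*exp(2/3 - 3*I).

Res(f, 2/3 - 3*I) = ((1/3 - 6*I)*exp(2/3 - 3*I))/(5/3 - 11*I/3) = (203/146 - 79*I/146)*exp(2/3 - 3*I)

Final answer: (203/146 - 79*I/146)*exp(2/3 - 3*I)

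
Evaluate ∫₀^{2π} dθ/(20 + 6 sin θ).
sqrt(91)*pi/91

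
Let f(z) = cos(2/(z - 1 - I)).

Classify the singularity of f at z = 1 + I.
essential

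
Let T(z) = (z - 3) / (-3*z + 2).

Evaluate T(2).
Substitute z = 2:
  numerator:   (2) - 3 = -1
  denominator: -3*(2) + 2 = -4
T(2) = (-1)/(-4) = 1/4

Final answer: 1/4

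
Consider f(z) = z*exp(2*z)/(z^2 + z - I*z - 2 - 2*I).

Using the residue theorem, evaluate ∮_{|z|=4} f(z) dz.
By the residue theorem, ∮_C f(z) dz = 2πi · (sum of the residues of f at the poles inside |z| = 4).

The denominator factors as (z - 1 - I)*(z + 2), so the singularities of f are simple poles at z = 1 + I, z = -2.
  |1 + I|² = 2 < 16 = 4², so this pole is inside the contour.
  |-2|² = 4 < 16 = 4², so this pole is inside the contour.

With P(z) = z*exp(2*z) and Q(z) = z^2 + z - I*z - 2 - 2*I, each pole is simple, so Res(f, z₀) = P(z₀)/Q'(z₀) with Q'(z) = 2*z + 1 - I.
  Res(f, 1 + I) = P(1 + I)/Q'(1 + I) = ((1 + I)*exp(2 + 2*I))/(3 + I) = (2/5 + I/5)*exp(2 + 2*I)
  Res(f, -2) = P(-2)/Q'(-2) = (-2*exp(-4))/(-3 - I) = (3/5 - I/5)*exp(-4)

Sum of residues inside C: (3/5 - I/5)*exp(-4) + (2/5 + I/5)*exp(2 + 2*I)
∮_C f(z) dz = 2πi · ((3/5 - I/5)*exp(-4) + (2/5 + I/5)*exp(2 + 2*I)) = pi*(-2/5 + 4*I/5)*exp(2 + 2*I) + pi*(2/5 + 6*I/5)*exp(-4)

Final answer: pi*(-2/5 + 4*I/5)*exp(2 + 2*I) + pi*(2/5 + 6*I/5)*exp(-4)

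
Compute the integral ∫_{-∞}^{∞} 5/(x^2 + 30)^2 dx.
Let f(z) = 5/(z^2 + 30)^2. The denominator has no real zeros and deg Q - deg P = 4 ≥ 2, so the integral of f over the upper semicircle |z| = R tends to 0 as R → ∞. Closing the contour in the upper half-plane,
  ∫_{-∞}^{∞} f(x) dx = 2πi · Σ Res(f, z_k)  over the poles with Im z_k > 0.

Zeros of the denominator: z^2 + 30 = 0 gives z = ±sqrt(30)*I.
Upper half-plane: z = sqrt(30)*I (a pole of order 2).

Write f(z) = g(z)/(z - sqrt(30)*I)^2 with g(z) = 5/(z + sqrt(30)*I)^2. For a double pole, Res(f, z₀) = g'(z₀):
  g'(z) = -10/(z + sqrt(30)*I)^3
  Res(f, sqrt(30)*I) = g'(sqrt(30)*I) = -sqrt(30)*I/720

∫_{-∞}^{∞} f(x) dx = 2πi · (-sqrt(30)*I/720) = sqrt(30)*pi/360

Final answer: sqrt(30)*pi/360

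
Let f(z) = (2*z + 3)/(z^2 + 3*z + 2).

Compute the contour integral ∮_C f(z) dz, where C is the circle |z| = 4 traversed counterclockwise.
By the residue theorem, ∮_C f(z) dz = 2πi · (sum of the residues of f at the poles inside |z| = 4).

The denominator factors as (z + 1)*(z + 2), so the singularities of f are simple poles at z = -1, z = -2.
  |-1|² = 1 < 16 = 4², so this pole is inside the contour.
  |-2|² = 4 < 16 = 4², so this pole is inside the contour.

With P(z) = 2*z + 3 and Q(z) = z^2 + 3*z + 2, each pole is simple, so Res(f, z₀) = P(z₀)/Q'(z₀) with Q'(z) = 2*z + 3.
  Res(f, -1) = P(-1)/Q'(-1) = (1)/(1) = 1
  Res(f, -2) = P(-2)/Q'(-2) = (-1)/(-1) = 1

Sum of residues inside C: 2
∮_C f(z) dz = 2πi · (2) = 4*I*pi

Final answer: 4*I*pi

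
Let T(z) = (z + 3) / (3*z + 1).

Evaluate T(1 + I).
Substitute z = 1 + I:
  numerator:   (1 + I) + 3 = 4 + I
  denominator: 3*(1 + I) + 1 = 4 + 3*I
T(1 + I) = (4 + I)/(4 + 3*I); multiplying numerator and denominator by the conjugate 4 - 3*I gives (19 - 8*I)/25 = 19/25 - 8*I/25

Final answer: 19/25 - 8*I/25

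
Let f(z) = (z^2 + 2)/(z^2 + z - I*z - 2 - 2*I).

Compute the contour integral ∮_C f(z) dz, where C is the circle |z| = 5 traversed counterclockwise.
pi*(-2 - 2*I)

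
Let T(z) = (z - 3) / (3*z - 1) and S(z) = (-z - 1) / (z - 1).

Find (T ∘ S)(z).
(T ∘ S)(z) = T(S(z)) = ((1)*S(z) + (-3))/((3)*S(z) + (-1)). Multiply numerator and denominator by z - 1:
  numerator:   (1)*(-z - 1) + (-3)*(z - 1) = -4*z + 2
  denominator: (3)*(-z - 1) + (-1)*(z - 1) = -4*z - 2
(T ∘ S)(z) = (-4*z + 2)/(-4*z - 2) = (2*z - 1)/(2*z + 1)

Final answer: (2*z - 1)/(2*z + 1)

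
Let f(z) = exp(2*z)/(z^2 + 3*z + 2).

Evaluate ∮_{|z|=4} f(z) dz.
By the residue theorem, ∮_C f(z) dz = 2πi · (sum of the residues of f at the poles inside |z| = 4).

The denominator factors as (z + 2)*(z + 1), so the singularities of f are simple poles at z = -2, z = -1.
  |-2|² = 4 < 16 = 4², so this pole is inside the contour.
  |-1|² = 1 < 16 = 4², so this pole is inside the contour.

With P(z) = exp(2*z) and Q(z) = z^2 + 3*z + 2, each pole is simple, so Res(f, z₀) = P(z₀)/Q'(z₀) with Q'(z) = 2*z + 3.
  Res(f, -2) = P(-2)/Q'(-2) = (exp(-4))/(-1) = -exp(-4)
  Res(f, -1) = P(-1)/Q'(-1) = (exp(-2))/(1) = exp(-2)

Sum of residues inside C: -exp(-4) + exp(-2)
∮_C f(z) dz = 2πi · (-exp(-4) + exp(-2)) = -2*I*pi*exp(-4) + 2*I*pi*exp(-2)

Final answer: -2*I*pi*exp(-4) + 2*I*pi*exp(-2)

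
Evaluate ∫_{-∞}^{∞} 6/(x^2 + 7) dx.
Let f(z) = 6/(z^2 + 7). The denominator has no real zeros and deg Q - deg P = 2 ≥ 2, so the integral of f over the upper semicircle |z| = R tends to 0 as R → ∞. Closing the contour in the upper half-plane,
  ∫_{-∞}^{∞} f(x) dx = 2πi · Σ Res(f, z_k)  over the poles with Im z_k > 0.

Zeros of the denominator: z^2 + 7 = 0 gives z = ±sqrt(7)*I.
Upper half-plane: z = sqrt(7)*I (simple).

Each pole is a simple zero of Q(z) = z^2 + 7, so Res(f, z₀) = P(z₀)/Q'(z₀) with P(z) = 6, Q'(z) = 2*z:
  Res(f, sqrt(7)*I) = (6)/(2*sqrt(7)*I) = -3*sqrt(7)*I/7

∫_{-∞}^{∞} f(x) dx = 2πi · (-3*sqrt(7)*I/7) = 6*sqrt(7)*pi/7

Final answer: 6*sqrt(7)*pi/7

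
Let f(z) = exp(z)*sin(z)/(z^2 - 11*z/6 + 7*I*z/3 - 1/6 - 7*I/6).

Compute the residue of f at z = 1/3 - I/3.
Write f(z) = P(z)/Q(z) with P(z) = exp(z)*sin(z) and Q(z) = z^2 - 11*z/6 + 7*I*z/3 - 1/6 - 7*I/6.
The denominator factors as Q(z) = (z - 3/2 + 2*I)*(z - 1/3 + I/3), so z = 1/3 - I/3 is a simple zero of Q and P is analytic there; z = 1/3 - I/3 is therefore a simple pole and
  Res(f, z₀) = P(z₀)/Q'(z₀).

Q'(z) = 2*z - 11/6 + 7*I/3, so Q'(1/3 - I/3) = -7/6 + 5*I/3.
P(1/3 - I/3) = exp(1/3 - I/3)*sin(1/3 - I/3).

Res(f, 1/3 - I/3) = (exp(1/3 - I/3)*sin(1/3 - I/3))/(-7/6 + 5*I/3) = (-42/149 - 60*I/149)*exp(1/3 - I/3)*sin(1/3 - I/3)

Final answer: (-42/149 - 60*I/149)*exp(1/3 - I/3)*sin(1/3 - I/3)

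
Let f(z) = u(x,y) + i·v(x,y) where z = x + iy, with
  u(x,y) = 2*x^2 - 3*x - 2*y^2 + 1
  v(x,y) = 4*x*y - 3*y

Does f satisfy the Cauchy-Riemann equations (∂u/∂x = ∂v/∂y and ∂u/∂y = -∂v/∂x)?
∂u/∂x = 4*x - 3
∂v/∂y = 4*x - 3
∂u/∂y = -4*y
∂v/∂x = 4*y
∂u/∂x = ∂v/∂y and ∂u/∂y = -∂v/∂x hold identically; f is analytic.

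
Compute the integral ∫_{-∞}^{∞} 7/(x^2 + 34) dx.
Let f(z) = 7/(z^2 + 34). The denominator has no real zeros and deg Q - deg P = 2 ≥ 2, so the integral of f over the upper semicircle |z| = R tends to 0 as R → ∞. Closing the contour in the upper half-plane,
  ∫_{-∞}^{∞} f(x) dx = 2πi · Σ Res(f, z_k)  over the poles with Im z_k > 0.

Zeros of the denominator: z^2 + 34 = 0 gives z = ±sqrt(34)*I.
Upper half-plane: z = sqrt(34)*I (simple).

Each pole is a simple zero of Q(z) = z^2 + 34, so Res(f, z₀) = P(z₀)/Q'(z₀) with P(z) = 7, Q'(z) = 2*z:
  Res(f, sqrt(34)*I) = (7)/(2*sqrt(34)*I) = -7*sqrt(34)*I/68

∫_{-∞}^{∞} f(x) dx = 2πi · (-7*sqrt(34)*I/68) = 7*sqrt(34)*pi/34

Final answer: 7*sqrt(34)*pi/34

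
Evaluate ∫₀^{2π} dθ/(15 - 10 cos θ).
Call the integral J. The integrand is 2π-periodic and we integrate over a full period, so shifting θ does not change the value (θ → θ + π flips the sign of the trig term). Hence
  J = ∫₀^{2π} dθ/(15 + 10 cos θ).
Put z = e^{iθ}: then cos θ = (z + 1/z)/2, dθ = dz/(iz), and z runs once counterclockwise around |z| = 1:
  J = ∮_{|z|=1} 1/(15 + 10*(z + 1/z)/2) · dz/(iz) = (2/i) ∮_{|z|=1} dz/(10*z^2 + 30*z + 10).
The roots of 10*z^2 + 30*z + 10 are z = (-15 ± sqrt(15^2 - 10^2))/10, with sqrt(125) = 5*sqrt(5); their product is 1, so only z₊ = -3/2 + sqrt(5)/2 lies inside the unit circle (z₋ = -3/2 - sqrt(5)/2 lies outside).
z₊ is a simple zero of q(z) = 10*z^2 + 30*z + 10, so Res(1/q, z₊) = 1/q'(z₊) with q'(z) = 20*z + 30; and q'(z₊) = 10*(z₊ - z₋) = 10*sqrt(5).
Therefore J = (2/i) · 2πi · 1/(10*sqrt(5)) = 2*pi/(5*sqrt(5)) = 2*sqrt(5)*pi/25

Final answer: 2*sqrt(5)*pi/25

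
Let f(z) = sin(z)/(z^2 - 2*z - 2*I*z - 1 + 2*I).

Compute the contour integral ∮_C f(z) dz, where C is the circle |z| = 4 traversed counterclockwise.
pi*sinh(1) + I*pi*sin(2 + I)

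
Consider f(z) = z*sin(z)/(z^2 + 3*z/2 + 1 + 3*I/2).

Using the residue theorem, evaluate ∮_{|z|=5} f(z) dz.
By the residue theorem, ∮_C f(z) dz = 2πi · (sum of the residues of f at the poles inside |z| = 5).

The denominator factors as (z + 3/2 - I)*(z + I), so the singularities of f are simple poles at z = -3/2 + I, z = -I.
  |-3/2 + I|² = 13/4 < 25 = 5², so this pole is inside the contour.
  |-I|² = 1 < 25 = 5², so this pole is inside the contour.

With P(z) = z*sin(z) and Q(z) = z^2 + 3*z/2 + 1 + 3*I/2, each pole is simple, so Res(f, z₀) = P(z₀)/Q'(z₀) with Q'(z) = 2*z + 3/2.
  Res(f, -3/2 + I) = P(-3/2 + I)/Q'(-3/2 + I) = ((3/2 - I)*sin(3/2 - I))/(-3/2 + 2*I) = (-17/25 - 6*I/25)*sin(3/2 - I)
  Res(f, -I) = P(-I)/Q'(-I) = (-sinh(1))/(3/2 - 2*I) = (-6/25 - 8*I/25)*sinh(1)

Sum of residues inside C: (-6/25 - 8*I/25)*sinh(1) + (-17/25 - 6*I/25)*sin(3/2 - I)
∮_C f(z) dz = 2πi · ((-6/25 - 8*I/25)*sinh(1) + (-17/25 - 6*I/25)*sin(3/2 - I)) = pi*(12/25 - 34*I/25)*sin(3/2 - I) + pi*(16/25 - 12*I/25)*sinh(1)

Final answer: pi*(12/25 - 34*I/25)*sin(3/2 - I) + pi*(16/25 - 12*I/25)*sinh(1)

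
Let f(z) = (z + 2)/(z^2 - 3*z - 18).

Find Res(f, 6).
Write f(z) = P(z)/Q(z) with P(z) = z + 2 and Q(z) = z^2 - 3*z - 18.
The denominator factors as Q(z) = (z - 6)*(z + 3), so z = 6 is a simple zero of Q and P is analytic there; z = 6 is therefore a simple pole and
  Res(f, z₀) = P(z₀)/Q'(z₀).

Q'(z) = 2*z - 3, so Q'(6) = 9.
P(6) = 8.

Res(f, 6) = (8)/(9) = 8/9

Final answer: 8/9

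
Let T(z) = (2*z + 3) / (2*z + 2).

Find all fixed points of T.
{-sqrt(6)/2, sqrt(6)/2}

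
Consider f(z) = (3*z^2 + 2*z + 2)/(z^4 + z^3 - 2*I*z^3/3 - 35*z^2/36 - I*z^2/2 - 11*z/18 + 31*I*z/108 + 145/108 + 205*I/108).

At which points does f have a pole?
The singularities of f are the zeros of the denominator. Factoring,
  z^4 + z^3 - 2*I*z^3/3 - 35*z^2/36 - I*z^2/2 - 11*z/18 + 31*I*z/108 + 145/108 + 205*I/108 = (z - 1 + I/3)*(z + 3/2 - 2*I/3)*(z - 1/2 - I)*(z + 1 + 2*I/3)
so the candidates are z = 1 - I/3, z = -3/2 + 2*I/3, z = 1/2 + I, z = -1 - 2*I/3.

Check the numerator P(z) = 3*z^2 + 2*z + 2 at each one:
  P(1 - I/3) = 20/3 - 8*I/3 ≠ 0, so z = 1 - I/3 is a (simple) pole.
  P(-3/2 + 2*I/3) = 53/12 - 14*I/3 ≠ 0, so z = -3/2 + 2*I/3 is a (simple) pole.
  P(1/2 + I) = 3/4 + 5*I ≠ 0, so z = 1/2 + I is a (simple) pole.
  P(-1 - 2*I/3) = 5/3 + 8*I/3 ≠ 0, so z = -1 - 2*I/3 is a (simple) pole.

Poles of f: {-3/2 + 2*I/3, -1 - 2*I/3, 1/2 + I, 1 - I/3}

Final answer: {-3/2 + 2*I/3, -1 - 2*I/3, 1/2 + I, 1 - I/3}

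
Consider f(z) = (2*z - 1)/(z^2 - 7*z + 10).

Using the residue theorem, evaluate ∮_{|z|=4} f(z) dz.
By the residue theorem, ∮_C f(z) dz = 2πi · (sum of the residues of f at the poles inside |z| = 4).

The denominator factors as (z - 5)*(z - 2), so the singularities of f are simple poles at z = 5, z = 2.
  |5|² = 25 > 16 = 4², so this pole is outside the contour.
  |2|² = 4 < 16 = 4², so this pole is inside the contour.

With P(z) = 2*z - 1 and Q(z) = z^2 - 7*z + 10, each pole is simple, so Res(f, z₀) = P(z₀)/Q'(z₀) with Q'(z) = 2*z - 7.
  Res(f, 2) = P(2)/Q'(2) = (3)/(-3) = -1

∮_C f(z) dz = 2πi · (-1) = -2*I*pi

Final answer: -2*I*pi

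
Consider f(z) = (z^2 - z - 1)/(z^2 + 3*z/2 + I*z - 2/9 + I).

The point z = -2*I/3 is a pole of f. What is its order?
Factor the denominator:
  z^2 + 3*z/2 + I*z - 2/9 + I = (z + 2*I/3)*(z + 3/2 + I/3)

The numerator P(z) = z^2 - z - 1 has P(-2*I/3) = -13/9 + 2*I/3 ≠ 0, so no factor of (z + 2*I/3) cancels.
Near z = -2*I/3 we can therefore write f(z) = g(z)/(z + 2*I/3) with g analytic at -2*I/3 and g(-2*I/3) ≠ 0 (g is the numerator divided by the remaining denominator factors).

Hence z = -2*I/3 is a pole of order 1.

Final answer: 1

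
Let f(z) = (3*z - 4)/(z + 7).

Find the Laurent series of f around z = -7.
-25/(z + 7) + 3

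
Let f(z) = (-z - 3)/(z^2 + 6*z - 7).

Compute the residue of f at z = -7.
-1/2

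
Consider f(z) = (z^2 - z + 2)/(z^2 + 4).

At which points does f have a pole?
{-2*I, 2*I}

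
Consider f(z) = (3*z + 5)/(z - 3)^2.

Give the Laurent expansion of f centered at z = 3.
14/(z - 3)^2 + 3/(z - 3)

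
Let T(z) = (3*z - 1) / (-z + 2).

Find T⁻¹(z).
Set w = T(z) = (3*z - 1) / (-z + 2) and solve for z:
  w*(-z + 2) = 3*z - 1
  2*w + z*(-w - 3) + 1 = 0
  z*(-w - 3) = -2*w - 1
  z = (2*w + 1)/(w + 3)
Renaming the variable, T⁻¹(z) = (2*z + 1)/(z + 3).
(Check: ad - bc = 5 ≠ 0, so T is invertible.)

Final answer: (2*z + 1)/(z + 3)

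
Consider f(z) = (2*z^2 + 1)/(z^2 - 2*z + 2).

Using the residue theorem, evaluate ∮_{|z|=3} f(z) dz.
By the residue theorem, ∮_C f(z) dz = 2πi · (sum of the residues of f at the poles inside |z| = 3).

The denominator factors as (z - 1 + I)*(z - 1 - I), so the singularities of f are simple poles at z = 1 - I, z = 1 + I.
  |1 - I|² = 2 < 9 = 3², so this pole is inside the contour.
  |1 + I|² = 2 < 9 = 3², so this pole is inside the contour.

With P(z) = 2*z^2 + 1 and Q(z) = z^2 - 2*z + 2, each pole is simple, so Res(f, z₀) = P(z₀)/Q'(z₀) with Q'(z) = 2*z - 2.
  Res(f, 1 - I) = P(1 - I)/Q'(1 - I) = (1 - 4*I)/(-2*I) = 2 + I/2
  Res(f, 1 + I) = P(1 + I)/Q'(1 + I) = (1 + 4*I)/(2*I) = 2 - I/2

Sum of residues inside C: 4
∮_C f(z) dz = 2πi · (4) = 8*I*pi

Final answer: 8*I*pi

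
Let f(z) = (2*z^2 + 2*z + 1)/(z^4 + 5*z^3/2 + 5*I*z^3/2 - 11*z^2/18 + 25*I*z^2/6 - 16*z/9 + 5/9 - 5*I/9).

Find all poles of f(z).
The singularities of f are the zeros of the denominator. Factoring,
  z^4 + 5*z^3/2 + 5*I*z^3/2 - 11*z^2/18 + 25*I*z^2/6 - 16*z/9 + 5/9 - 5*I/9 = (z - 1/3)*(z + 1 + I)*(z + 3/2 + I/2)*(z + 1/3 + I)
so the candidates are z = 1/3, z = -1 - I, z = -3/2 - I/2, z = -1/3 - I.

Check the numerator P(z) = 2*z^2 + 2*z + 1 at each one:
  P(1/3) = 17/9 ≠ 0, so z = 1/3 is a (simple) pole.
  P(-1 - I) = -1 + 2*I ≠ 0, so z = -1 - I is a (simple) pole.
  P(-3/2 - I/2) = 2 + 2*I ≠ 0, so z = -3/2 - I/2 is a (simple) pole.
  P(-1/3 - I) = -13/9 - 2*I/3 ≠ 0, so z = -1/3 - I is a (simple) pole.

Poles of f: {-3/2 - I/2, -1 - I, -1/3 - I, 1/3}

Final answer: {-3/2 - I/2, -1 - I, -1/3 - I, 1/3}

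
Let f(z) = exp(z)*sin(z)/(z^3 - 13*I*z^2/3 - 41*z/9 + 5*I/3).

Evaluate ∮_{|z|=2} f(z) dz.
By the residue theorem, ∮_C f(z) dz = 2πi · (sum of the residues of f at the poles inside |z| = 2).

The denominator factors as (z - 1/3 - 2*I/3)*(z - 3*I)*(z + 1/3 - 2*I/3), so the singularities of f are simple poles at z = 1/3 + 2*I/3, z = 3*I, z = -1/3 + 2*I/3.
  |1/3 + 2*I/3|² = 5/9 < 4 = 2², so this pole is inside the contour.
  |3*I|² = 9 > 4 = 2², so this pole is outside the contour.
  |-1/3 + 2*I/3|² = 5/9 < 4 = 2², so this pole is inside the contour.

With P(z) = exp(z)*sin(z) and Q(z) = z^3 - 13*I*z^2/3 - 41*z/9 + 5*I/3, each pole is simple, so Res(f, z₀) = P(z₀)/Q'(z₀) with Q'(z) = 3*z^2 - 26*I*z/3 - 41/9.
  Res(f, 1/3 + 2*I/3) = P(1/3 + 2*I/3)/Q'(1/3 + 2*I/3) = (exp(1/3 + 2*I/3)*sin(1/3 + 2*I/3))/(2/9 - 14*I/9) = (9/100 + 63*I/100)*exp(1/3 + 2*I/3)*sin(1/3 + 2*I/3)
  Res(f, -1/3 + 2*I/3) = P(-1/3 + 2*I/3)/Q'(-1/3 + 2*I/3) = (-exp(-1/3 + 2*I/3)*sin(1/3 - 2*I/3))/(2/9 + 14*I/9) = (-9/100 + 63*I/100)*exp(-1/3 + 2*I/3)*sin(1/3 - 2*I/3)

Sum of residues inside C: (9/100 + 63*I/100)*exp(1/3 + 2*I/3)*sin(1/3 + 2*I/3) + (-9/100 + 63*I/100)*exp(-1/3 + 2*I/3)*sin(1/3 - 2*I/3)
∮_C f(z) dz = 2πi · ((9/100 + 63*I/100)*exp(1/3 + 2*I/3)*sin(1/3 + 2*I/3) + (-9/100 + 63*I/100)*exp(-1/3 + 2*I/3)*sin(1/3 - 2*I/3)) = pi*(-63/50 + 9*I/50)*exp(1/3 + 2*I/3)*sin(1/3 + 2*I/3) + pi*(-63/50 - 9*I/50)*exp(-1/3 + 2*I/3)*sin(1/3 - 2*I/3)

Final answer: pi*(-63/50 + 9*I/50)*exp(1/3 + 2*I/3)*sin(1/3 + 2*I/3) + pi*(-63/50 - 9*I/50)*exp(-1/3 + 2*I/3)*sin(1/3 - 2*I/3)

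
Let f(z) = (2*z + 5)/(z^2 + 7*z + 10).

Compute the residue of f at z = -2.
1/3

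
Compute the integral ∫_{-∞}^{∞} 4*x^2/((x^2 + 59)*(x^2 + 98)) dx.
4*pi*(-sqrt(59) + 7*sqrt(2))/39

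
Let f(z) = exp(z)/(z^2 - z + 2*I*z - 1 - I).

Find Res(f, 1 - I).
Write f(z) = P(z)/Q(z) with P(z) = exp(z) and Q(z) = z^2 - z + 2*I*z - 1 - I.
The denominator factors as Q(z) = (z + I)*(z - 1 + I), so z = 1 - I is a simple zero of Q and P is analytic there; z = 1 - I is therefore a simple pole and
  Res(f, z₀) = P(z₀)/Q'(z₀).

Q'(z) = 2*z - 1 + 2*I, so Q'(1 - I) = 1.
P(1 - I) = exp(1 - I).

Res(f, 1 - I) = (exp(1 - I))/(1) = exp(1 - I)

Final answer: exp(1 - I)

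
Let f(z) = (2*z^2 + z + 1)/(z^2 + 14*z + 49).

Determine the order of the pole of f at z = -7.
2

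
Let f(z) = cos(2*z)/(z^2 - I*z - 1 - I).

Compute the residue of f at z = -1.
Write f(z) = P(z)/Q(z) with P(z) = cos(2*z) and Q(z) = z^2 - I*z - 1 - I.
The denominator factors as Q(z) = (z - 1 - I)*(z + 1), so z = -1 is a simple zero of Q and P is analytic there; z = -1 is therefore a simple pole and
  Res(f, z₀) = P(z₀)/Q'(z₀).

Q'(z) = 2*z - I, so Q'(-1) = -2 - I.
P(-1) = cos(2).

Res(f, -1) = (cos(2))/(-2 - I) = (-2/5 + I/5)*cos(2)

Final answer: (-2/5 + I/5)*cos(2)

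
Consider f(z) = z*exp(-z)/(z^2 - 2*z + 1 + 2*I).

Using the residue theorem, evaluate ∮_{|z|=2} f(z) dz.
By the residue theorem, ∮_C f(z) dz = 2πi · (sum of the residues of f at the poles inside |z| = 2).

The denominator factors as (z - I)*(z - 2 + I), so the singularities of f are simple poles at z = I, z = 2 - I.
  |I|² = 1 < 4 = 2², so this pole is inside the contour.
  |2 - I|² = 5 > 4 = 2², so this pole is outside the contour.

With P(z) = z*exp(-z) and Q(z) = z^2 - 2*z + 1 + 2*I, each pole is simple, so Res(f, z₀) = P(z₀)/Q'(z₀) with Q'(z) = 2*z - 2.
  Res(f, I) = P(I)/Q'(I) = (I*exp(-I))/(-2 + 2*I) = (1/4 - I/4)*exp(-I)

∮_C f(z) dz = 2πi · ((1/4 - I/4)*exp(-I)) = pi*(1/2 + I/2)*exp(-I)

Final answer: pi*(1/2 + I/2)*exp(-I)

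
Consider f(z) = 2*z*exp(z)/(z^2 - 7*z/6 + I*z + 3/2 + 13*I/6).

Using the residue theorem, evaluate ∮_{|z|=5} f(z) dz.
By the residue theorem, ∮_C f(z) dz = 2πi · (sum of the residues of f at the poles inside |z| = 5).

The denominator factors as (z - 3/2 + 2*I)*(z + 1/3 - I), so the singularities of f are simple poles at z = 3/2 - 2*I, z = -1/3 + I.
  |3/2 - 2*I|² = 25/4 < 25 = 5², so this pole is inside the contour.
  |-1/3 + I|² = 10/9 < 25 = 5², so this pole is inside the contour.

With P(z) = 2*z*exp(z) and Q(z) = z^2 - 7*z/6 + I*z + 3/2 + 13*I/6, each pole is simple, so Res(f, z₀) = P(z₀)/Q'(z₀) with Q'(z) = 2*z - 7/6 + I.
  Res(f, 3/2 - 2*I) = P(3/2 - 2*I)/Q'(3/2 - 2*I) = ((3 - 4*I)*exp(3/2 - 2*I))/(11/6 - 3*I) = (126/89 + 12*I/89)*exp(3/2 - 2*I)
  Res(f, -1/3 + I) = P(-1/3 + I)/Q'(-1/3 + I) = ((-2/3 + 2*I)*exp(-1/3 + I))/(-11/6 + 3*I) = (52/89 - 12*I/89)*exp(-1/3 + I)

Sum of residues inside C: (126/89 + 12*I/89)*exp(3/2 - 2*I) + (52/89 - 12*I/89)*exp(-1/3 + I)
∮_C f(z) dz = 2πi · ((126/89 + 12*I/89)*exp(3/2 - 2*I) + (52/89 - 12*I/89)*exp(-1/3 + I)) = pi*(-24/89 + 252*I/89)*exp(3/2 - 2*I) + pi*(24/89 + 104*I/89)*exp(-1/3 + I)

Final answer: pi*(-24/89 + 252*I/89)*exp(3/2 - 2*I) + pi*(24/89 + 104*I/89)*exp(-1/3 + I)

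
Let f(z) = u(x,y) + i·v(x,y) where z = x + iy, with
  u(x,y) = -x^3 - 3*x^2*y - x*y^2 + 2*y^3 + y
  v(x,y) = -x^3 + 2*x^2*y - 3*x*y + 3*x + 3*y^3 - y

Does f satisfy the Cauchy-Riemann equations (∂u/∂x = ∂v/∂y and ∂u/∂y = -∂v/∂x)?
∂u/∂x = -3*x^2 - 6*x*y - y^2
∂v/∂y = 2*x^2 - 3*x + 9*y^2 - 1
∂u/∂y = -3*x^2 - 2*x*y + 6*y^2 + 1
∂v/∂x = -3*x^2 + 4*x*y - 3*y + 3
∂u/∂x ≠ ∂v/∂y and ∂u/∂y ≠ -∂v/∂x; the Cauchy-Riemann equations are not satisfied, so f is not analytic.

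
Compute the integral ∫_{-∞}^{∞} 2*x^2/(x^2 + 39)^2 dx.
sqrt(39)*pi/39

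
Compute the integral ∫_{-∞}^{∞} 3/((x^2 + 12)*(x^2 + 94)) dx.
pi*(-3*sqrt(94) + 47*sqrt(3))/7708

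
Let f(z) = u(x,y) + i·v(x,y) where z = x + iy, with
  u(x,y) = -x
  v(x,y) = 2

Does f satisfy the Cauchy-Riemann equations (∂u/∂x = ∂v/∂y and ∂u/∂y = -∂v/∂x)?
∂u/∂x = -1
∂v/∂y = 0
∂u/∂y = 0
∂v/∂x = 0
∂u/∂x ≠ ∂v/∂y; the Cauchy-Riemann equations are not satisfied, so f is not analytic.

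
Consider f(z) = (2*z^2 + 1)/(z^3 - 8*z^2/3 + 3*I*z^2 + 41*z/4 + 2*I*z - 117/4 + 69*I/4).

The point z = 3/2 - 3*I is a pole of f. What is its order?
Factor the denominator:
  z^3 - 8*z^2/3 + 3*I*z^2 + 41*z/4 + 2*I*z - 117/4 + 69*I/4 = (z - 3/2 + 3*I)^2*(z + 1/3 - 3*I)

The numerator P(z) = 2*z^2 + 1 has P(3/2 - 3*I) = -25/2 - 18*I ≠ 0, so no factor of (z - 3/2 + 3*I) cancels.
Near z = 3/2 - 3*I we can therefore write f(z) = g(z)/(z - 3/2 + 3*I)^2 with g analytic at 3/2 - 3*I and g(3/2 - 3*I) ≠ 0 (g is the numerator divided by the remaining denominator factors).

Hence z = 3/2 - 3*I is a pole of order 2.

Final answer: 2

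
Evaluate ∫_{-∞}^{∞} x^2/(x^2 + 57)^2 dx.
Let f(z) = z^2/(z^2 + 57)^2. The denominator has no real zeros and deg Q - deg P = 2 ≥ 2, so the integral of f over the upper semicircle |z| = R tends to 0 as R → ∞. Closing the contour in the upper half-plane,
  ∫_{-∞}^{∞} f(x) dx = 2πi · Σ Res(f, z_k)  over the poles with Im z_k > 0.

Zeros of the denominator: z^2 + 57 = 0 gives z = ±sqrt(57)*I.
Upper half-plane: z = sqrt(57)*I (a pole of order 2).

Write f(z) = g(z)/(z - sqrt(57)*I)^2 with g(z) = z^2/(z + sqrt(57)*I)^2. For a double pole, Res(f, z₀) = g'(z₀):
  g'(z) = 2*sqrt(57)*I*z/(z + sqrt(57)*I)^3
  Res(f, sqrt(57)*I) = g'(sqrt(57)*I) = -sqrt(57)*I/228

∫_{-∞}^{∞} f(x) dx = 2πi · (-sqrt(57)*I/228) = sqrt(57)*pi/114

Final answer: sqrt(57)*pi/114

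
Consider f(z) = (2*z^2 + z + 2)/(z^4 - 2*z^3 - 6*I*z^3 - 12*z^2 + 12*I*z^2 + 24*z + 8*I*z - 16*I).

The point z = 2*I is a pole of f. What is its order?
Factor the denominator:
  z^4 - 2*z^3 - 6*I*z^3 - 12*z^2 + 12*I*z^2 + 24*z + 8*I*z - 16*I = (z - 2*I)^3*(z - 2)

The numerator P(z) = 2*z^2 + z + 2 has P(2*I) = -6 + 2*I ≠ 0, so no factor of (z - 2*I) cancels.
Near z = 2*I we can therefore write f(z) = g(z)/(z - 2*I)^3 with g analytic at 2*I and g(2*I) ≠ 0 (g is the numerator divided by the remaining denominator factors).

Hence z = 2*I is a pole of order 3.

Final answer: 3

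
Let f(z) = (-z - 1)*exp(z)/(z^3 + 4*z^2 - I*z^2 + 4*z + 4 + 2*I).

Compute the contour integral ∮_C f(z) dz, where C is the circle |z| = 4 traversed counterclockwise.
By the residue theorem, ∮_C f(z) dz = 2πi · (sum of the residues of f at the poles inside |z| = 4).

The denominator factors as (z + 1 - I)*(z + I)*(z + 3 - I), so the singularities of f are simple poles at z = -1 + I, z = -I, z = -3 + I.
  |-1 + I|² = 2 < 16 = 4², so this pole is inside the contour.
  |-I|² = 1 < 16 = 4², so this pole is inside the contour.
  |-3 + I|² = 10 < 16 = 4², so this pole is inside the contour.

With P(z) = (-z - 1)*exp(z) and Q(z) = z^3 + 4*z^2 - I*z^2 + 4*z + 4 + 2*I, each pole is simple, so Res(f, z₀) = P(z₀)/Q'(z₀) with Q'(z) = 3*z^2 + 8*z - 2*I*z + 4.
  Res(f, -1 + I) = P(-1 + I)/Q'(-1 + I) = (-I*exp(-1 + I))/(-2 + 4*I) = (-1/5 + I/10)*exp(-1 + I)
  Res(f, -I) = P(-I)/Q'(-I) = ((-1 + I)*exp(-I))/(-1 - 8*I) = (-7/65 - 9*I/65)*exp(-I)
  Res(f, -3 + I) = P(-3 + I)/Q'(-3 + I) = ((2 - I)*exp(-3 + I))/(6 - 4*I) = (4/13 + I/26)*exp(-3 + I)

Sum of residues inside C: (-1/5 + I/10)*exp(-1 + I) + (4/13 + I/26)*exp(-3 + I) + (-7/65 - 9*I/65)*exp(-I)
∮_C f(z) dz = 2πi · ((-1/5 + I/10)*exp(-1 + I) + (4/13 + I/26)*exp(-3 + I) + (-7/65 - 9*I/65)*exp(-I)) = pi*(18/65 - 14*I/65)*exp(-I) + pi*(-1/5 - 2*I/5)*exp(-1 + I) + pi*(-1/13 + 8*I/13)*exp(-3 + I)

Final answer: pi*(18/65 - 14*I/65)*exp(-I) + pi*(-1/5 - 2*I/5)*exp(-1 + I) + pi*(-1/13 + 8*I/13)*exp(-3 + I)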